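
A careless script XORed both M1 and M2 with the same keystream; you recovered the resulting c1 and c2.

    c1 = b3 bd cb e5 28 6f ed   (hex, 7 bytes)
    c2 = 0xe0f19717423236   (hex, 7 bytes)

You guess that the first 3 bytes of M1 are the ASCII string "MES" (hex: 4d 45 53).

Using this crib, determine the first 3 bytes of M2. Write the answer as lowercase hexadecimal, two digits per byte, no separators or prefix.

1e090f

First, c1 ⊕ c2 = (M1 ⊕ K) ⊕ (M2 ⊕ K) = M1 ⊕ M2, so the key drops out. Then M2 = (M1 ⊕ M2) ⊕ M1 over the first 3 bytes.
byte 0: (b3 XOR e0) XOR 4d = 53 XOR 4d = 1e
byte 1: (bd XOR f1) XOR 45 = 4c XOR 45 = 09
byte 2: (cb XOR 97) XOR 53 = 5c XOR 53 = 0f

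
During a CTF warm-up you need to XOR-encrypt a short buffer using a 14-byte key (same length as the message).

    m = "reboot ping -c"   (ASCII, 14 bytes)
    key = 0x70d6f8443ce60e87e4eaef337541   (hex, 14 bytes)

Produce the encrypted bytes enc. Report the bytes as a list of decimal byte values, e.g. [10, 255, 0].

[2, 179, 154, 43, 83, 146, 46, 247, 141, 132, 136, 19, 88, 34]

XOR is its own inverse, so applying the key byte-wise gives the result directly.
72 xor 70 = 02
65 xor d6 = b3
62 xor f8 = 9a
6f xor 44 = 2b
6f xor 3c = 53
74 xor e6 = 92
20 xor 0e = 2e
70 xor 87 = f7
69 xor e4 = 8d
6e xor ea = 84
67 xor ef = 88
20 xor 33 = 13
2d xor 75 = 58
63 xor 41 = 22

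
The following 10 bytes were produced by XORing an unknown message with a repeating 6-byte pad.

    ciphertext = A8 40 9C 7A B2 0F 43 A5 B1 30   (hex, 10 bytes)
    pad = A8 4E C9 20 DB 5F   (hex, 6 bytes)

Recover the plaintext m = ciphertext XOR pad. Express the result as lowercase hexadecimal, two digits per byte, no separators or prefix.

000e555a6950ebeb7810

The 6-byte key repeats, so the effective keystream is a8 4e c9 20 db 5f a8 4e c9 20.
byte 0: a8 XOR a8 = 00
byte 1: 40 XOR 4e = 0e
byte 2: 9c XOR c9 = 55
byte 3: 7a XOR 20 = 5a
byte 4: b2 XOR db = 69
byte 5: 0f XOR 5f = 50
byte 6: 43 XOR a8 = eb
byte 7: a5 XOR 4e = eb
byte 8: b1 XOR c9 = 78
byte 9: 30 XOR 20 = 10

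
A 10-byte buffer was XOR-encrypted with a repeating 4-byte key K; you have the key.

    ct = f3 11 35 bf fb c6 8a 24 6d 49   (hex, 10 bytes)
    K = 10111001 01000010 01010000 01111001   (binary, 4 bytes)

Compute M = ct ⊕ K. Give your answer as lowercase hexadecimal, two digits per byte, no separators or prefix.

4a5365c64284da5dd40b

The 4-byte key repeats, so the effective keystream is b9 42 50 79 b9 42 50 79 b9 42.
byte 0: f3 ^ b9 = 4a
byte 1: 11 ^ 42 = 53
byte 2: 35 ^ 50 = 65
byte 3: bf ^ 79 = c6
byte 4: fb ^ b9 = 42
byte 5: c6 ^ 42 = 84
byte 6: 8a ^ 50 = da
byte 7: 24 ^ 79 = 5d
byte 8: 6d ^ b9 = d4
byte 9: 49 ^ 42 = 0b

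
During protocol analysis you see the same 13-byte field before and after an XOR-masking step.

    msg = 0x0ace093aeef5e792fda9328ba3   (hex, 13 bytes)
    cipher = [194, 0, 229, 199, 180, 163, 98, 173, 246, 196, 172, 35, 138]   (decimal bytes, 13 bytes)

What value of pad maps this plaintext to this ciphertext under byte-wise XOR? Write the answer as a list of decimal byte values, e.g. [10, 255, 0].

[200, 206, 236, 253, 90, 86, 133, 63, 11, 109, 158, 168, 41]

Since cipher = msg ⊕ pad, XORing both sides with msg gives pad = msg ⊕ cipher.
0a ⊕ c2 = c8
ce ⊕ 00 = ce
09 ⊕ e5 = ec
3a ⊕ c7 = fd
ee ⊕ b4 = 5a
f5 ⊕ a3 = 56
e7 ⊕ 62 = 85
92 ⊕ ad = 3f
fd ⊕ f6 = 0b
a9 ⊕ c4 = 6d
32 ⊕ ac = 9e
8b ⊕ 23 = a8
a3 ⊕ 8a = 29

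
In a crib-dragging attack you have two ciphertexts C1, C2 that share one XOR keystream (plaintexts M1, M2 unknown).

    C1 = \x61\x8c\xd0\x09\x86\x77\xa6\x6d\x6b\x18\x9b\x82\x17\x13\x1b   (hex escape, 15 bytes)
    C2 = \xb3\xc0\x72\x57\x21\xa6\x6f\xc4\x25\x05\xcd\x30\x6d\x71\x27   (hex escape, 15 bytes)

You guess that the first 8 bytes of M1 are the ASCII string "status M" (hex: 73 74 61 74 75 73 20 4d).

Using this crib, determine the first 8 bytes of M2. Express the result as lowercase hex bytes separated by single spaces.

First, C1 ⊕ C2 = (M1 ⊕ K) ⊕ (M2 ⊕ K) = M1 ⊕ M2, so the key drops out. Then M2 = (M1 ⊕ M2) ⊕ M1 over the first 8 bytes.
byte 0: (61 XOR b3) XOR 73 = d2 XOR 73 = a1
byte 1: (8c XOR c0) XOR 74 = 4c XOR 74 = 38
byte 2: (d0 XOR 72) XOR 61 = a2 XOR 61 = c3
byte 3: (09 XOR 57) XOR 74 = 5e XOR 74 = 2a
byte 4: (86 XOR 21) XOR 75 = a7 XOR 75 = d2
byte 5: (77 XOR a6) XOR 73 = d1 XOR 73 = a2
byte 6: (a6 XOR 6f) XOR 20 = c9 XOR 20 = e9
byte 7: (6d XOR c4) XOR 4d = a9 XOR 4d = e4

a1 38 c3 2a d2 a2 e9 e4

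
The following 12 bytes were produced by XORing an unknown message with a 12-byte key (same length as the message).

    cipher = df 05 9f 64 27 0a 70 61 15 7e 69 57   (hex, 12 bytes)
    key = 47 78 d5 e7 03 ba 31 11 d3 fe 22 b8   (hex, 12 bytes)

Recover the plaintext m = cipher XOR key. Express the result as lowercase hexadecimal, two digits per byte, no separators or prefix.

987d4a8324b04170c6804bef

XOR is its own inverse, so applying the key byte-wise gives the result directly.
223 XOR  71 = 152
  5 XOR 120 = 125
159 XOR 213 =  74
100 XOR 231 = 131
 39 XOR   3 =  36
 10 XOR 186 = 176
112 XOR  49 =  65
 97 XOR  17 = 112
 21 XOR 211 = 198
126 XOR 254 = 128
105 XOR  34 =  75
 87 XOR 184 = 239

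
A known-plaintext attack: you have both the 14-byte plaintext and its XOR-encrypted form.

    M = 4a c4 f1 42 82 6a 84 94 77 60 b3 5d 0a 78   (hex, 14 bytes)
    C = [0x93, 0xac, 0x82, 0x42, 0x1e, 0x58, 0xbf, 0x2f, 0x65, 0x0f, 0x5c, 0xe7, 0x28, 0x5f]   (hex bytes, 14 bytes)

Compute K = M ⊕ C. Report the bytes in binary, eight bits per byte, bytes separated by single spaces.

Since C = M ⊕ K, XORing both sides with M gives K = M ⊕ C.
4a xor 93 = d9
c4 xor ac = 68
f1 xor 82 = 73
42 xor 42 = 00
82 xor 1e = 9c
6a xor 58 = 32
84 xor bf = 3b
94 xor 2f = bb
77 xor 65 = 12
60 xor 0f = 6f
b3 xor 5c = ef
5d xor e7 = ba
0a xor 28 = 22
78 xor 5f = 27

11011001 01101000 01110011 00000000 10011100 00110010 00111011 10111011 00010010 01101111 11101111 10111010 00100010 00100111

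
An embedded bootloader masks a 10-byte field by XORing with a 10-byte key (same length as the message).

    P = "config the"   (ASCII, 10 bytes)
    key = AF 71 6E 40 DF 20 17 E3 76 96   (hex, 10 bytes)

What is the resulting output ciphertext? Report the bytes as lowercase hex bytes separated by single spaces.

XOR is its own inverse, so applying the key byte-wise gives the result directly.
 99 xor 175 = 204
111 xor 113 =  30
110 xor 110 =   0
102 xor  64 =  38
105 xor 223 = 182
103 xor  32 =  71
 32 xor  23 =  55
116 xor 227 = 151
104 xor 118 =  30
101 xor 150 = 243

cc 1e 00 26 b6 47 37 97 1e f3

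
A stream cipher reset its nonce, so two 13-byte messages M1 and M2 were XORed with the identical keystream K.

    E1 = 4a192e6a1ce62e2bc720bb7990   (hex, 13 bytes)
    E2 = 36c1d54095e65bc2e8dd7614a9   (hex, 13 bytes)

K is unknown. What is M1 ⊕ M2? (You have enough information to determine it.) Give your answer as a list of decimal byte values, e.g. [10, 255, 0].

[124, 216, 251, 42, 137, 0, 117, 233, 47, 253, 205, 109, 57]

E1 ⊕ E2 = (M1 ⊕ K) ⊕ (M2 ⊕ K) = M1 ⊕ M2 — the shared key cancels under XOR.
byte 0: 4a ⊕ 36 = 7c
byte 1: 19 ⊕ c1 = d8
byte 2: 2e ⊕ d5 = fb
byte 3: 6a ⊕ 40 = 2a
byte 4: 1c ⊕ 95 = 89
byte 5: e6 ⊕ e6 = 00
byte 6: 2e ⊕ 5b = 75
byte 7: 2b ⊕ c2 = e9
byte 8: c7 ⊕ e8 = 2f
byte 9: 20 ⊕ dd = fd
byte 10: bb ⊕ 76 = cd
byte 11: 79 ⊕ 14 = 6d
byte 12: 90 ⊕ a9 = 39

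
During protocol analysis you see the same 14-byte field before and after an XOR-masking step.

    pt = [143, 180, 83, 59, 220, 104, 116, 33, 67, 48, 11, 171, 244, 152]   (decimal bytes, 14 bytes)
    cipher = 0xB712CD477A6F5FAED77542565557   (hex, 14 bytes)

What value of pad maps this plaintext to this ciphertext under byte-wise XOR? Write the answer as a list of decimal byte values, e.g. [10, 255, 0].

[56, 166, 158, 124, 166, 7, 43, 143, 148, 69, 73, 253, 161, 207]

Since cipher = pt ⊕ pad, XORing both sides with pt gives pad = pt ⊕ cipher.
byte 0: 143 xor 183 =  56
byte 1: 180 xor  18 = 166
byte 2:  83 xor 205 = 158
byte 3:  59 xor  71 = 124
byte 4: 220 xor 122 = 166
byte 5: 104 xor 111 =   7
byte 6: 116 xor  95 =  43
byte 7:  33 xor 174 = 143
byte 8:  67 xor 215 = 148
byte 9:  48 xor 117 =  69
byte 10:  11 xor  66 =  73
byte 11: 171 xor  86 = 253
byte 12: 244 xor  85 = 161
byte 13: 152 xor  87 = 207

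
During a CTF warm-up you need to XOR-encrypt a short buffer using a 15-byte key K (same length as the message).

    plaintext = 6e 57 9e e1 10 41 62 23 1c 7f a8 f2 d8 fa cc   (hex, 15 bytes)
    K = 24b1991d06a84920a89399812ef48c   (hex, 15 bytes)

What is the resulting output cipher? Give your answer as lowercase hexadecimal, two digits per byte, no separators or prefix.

XOR is its own inverse, so applying the key byte-wise gives the result directly.
01101110 ⊕ 00100100 = 01001010
01010111 ⊕ 10110001 = 11100110
10011110 ⊕ 10011001 = 00000111
11100001 ⊕ 00011101 = 11111100
00010000 ⊕ 00000110 = 00010110
01000001 ⊕ 10101000 = 11101001
01100010 ⊕ 01001001 = 00101011
00100011 ⊕ 00100000 = 00000011
00011100 ⊕ 10101000 = 10110100
01111111 ⊕ 10010011 = 11101100
10101000 ⊕ 10011001 = 00110001
11110010 ⊕ 10000001 = 01110011
11011000 ⊕ 00101110 = 11110110
11111010 ⊕ 11110100 = 00001110
11001100 ⊕ 10001100 = 01000000

4ae607fc16e92b03b4ec3173f60e40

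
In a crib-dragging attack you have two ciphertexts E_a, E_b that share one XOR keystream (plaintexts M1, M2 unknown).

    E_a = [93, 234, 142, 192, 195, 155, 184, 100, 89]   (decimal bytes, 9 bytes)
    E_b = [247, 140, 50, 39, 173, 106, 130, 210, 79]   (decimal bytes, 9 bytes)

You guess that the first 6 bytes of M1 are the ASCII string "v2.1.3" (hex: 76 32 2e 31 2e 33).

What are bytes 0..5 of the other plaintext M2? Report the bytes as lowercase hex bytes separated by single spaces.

First, E_a ⊕ E_b = (M1 ⊕ K) ⊕ (M2 ⊕ K) = M1 ⊕ M2, so the key drops out. Then M2 = (M1 ⊕ M2) ⊕ M1 over the first 6 bytes.
byte 0: (5d XOR f7) XOR 76 = aa XOR 76 = dc
byte 1: (ea XOR 8c) XOR 32 = 66 XOR 32 = 54
byte 2: (8e XOR 32) XOR 2e = bc XOR 2e = 92
byte 3: (c0 XOR 27) XOR 31 = e7 XOR 31 = d6
byte 4: (c3 XOR ad) XOR 2e = 6e XOR 2e = 40
byte 5: (9b XOR 6a) XOR 33 = f1 XOR 33 = c2

dc 54 92 d6 40 c2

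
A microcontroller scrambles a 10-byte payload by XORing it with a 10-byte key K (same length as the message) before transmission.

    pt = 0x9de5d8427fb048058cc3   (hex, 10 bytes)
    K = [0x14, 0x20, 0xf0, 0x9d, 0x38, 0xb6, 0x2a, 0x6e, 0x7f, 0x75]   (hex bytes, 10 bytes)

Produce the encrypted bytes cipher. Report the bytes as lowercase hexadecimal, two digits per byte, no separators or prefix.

89c528df4706626bf3b6

byte 0: 10011101 ^ 00010100 = 10001001
byte 1: 11100101 ^ 00100000 = 11000101
byte 2: 11011000 ^ 11110000 = 00101000
byte 3: 01000010 ^ 10011101 = 11011111
byte 4: 01111111 ^ 00111000 = 01000111
byte 5: 10110000 ^ 10110110 = 00000110
byte 6: 01001000 ^ 00101010 = 01100010
byte 7: 00000101 ^ 01101110 = 01101011
byte 8: 10001100 ^ 01111111 = 11110011
byte 9: 11000011 ^ 01110101 = 10110110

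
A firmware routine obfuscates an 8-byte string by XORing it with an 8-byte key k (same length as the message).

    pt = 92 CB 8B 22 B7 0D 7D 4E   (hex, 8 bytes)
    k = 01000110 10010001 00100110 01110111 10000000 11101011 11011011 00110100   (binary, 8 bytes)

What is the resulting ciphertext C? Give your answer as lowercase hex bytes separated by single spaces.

d4 5a ad 55 37 e6 a6 7a

XOR is its own inverse, so applying the key byte-wise gives the result directly.
byte 0: 146 ^  70 = 212
byte 1: 203 ^ 145 =  90
byte 2: 139 ^  38 = 173
byte 3:  34 ^ 119 =  85
byte 4: 183 ^ 128 =  55
byte 5:  13 ^ 235 = 230
byte 6: 125 ^ 219 = 166
byte 7:  78 ^  52 = 122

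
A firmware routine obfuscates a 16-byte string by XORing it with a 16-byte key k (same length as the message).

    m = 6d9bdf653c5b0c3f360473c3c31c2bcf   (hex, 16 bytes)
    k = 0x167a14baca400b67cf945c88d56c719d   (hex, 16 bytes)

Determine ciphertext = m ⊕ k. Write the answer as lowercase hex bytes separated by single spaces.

byte 0: 109 XOR  22 = 123
byte 1: 155 XOR 122 = 225
byte 2: 223 XOR  20 = 203
byte 3: 101 XOR 186 = 223
byte 4:  60 XOR 202 = 246
byte 5:  91 XOR  64 =  27
byte 6:  12 XOR  11 =   7
byte 7:  63 XOR 103 =  88
byte 8:  54 XOR 207 = 249
byte 9:   4 XOR 148 = 144
byte 10: 115 XOR  92 =  47
byte 11: 195 XOR 136 =  75
byte 12: 195 XOR 213 =  22
byte 13:  28 XOR 108 = 112
byte 14:  43 XOR 113 =  90
byte 15: 207 XOR 157 =  82

7b e1 cb df f6 1b 07 58 f9 90 2f 4b 16 70 5a 52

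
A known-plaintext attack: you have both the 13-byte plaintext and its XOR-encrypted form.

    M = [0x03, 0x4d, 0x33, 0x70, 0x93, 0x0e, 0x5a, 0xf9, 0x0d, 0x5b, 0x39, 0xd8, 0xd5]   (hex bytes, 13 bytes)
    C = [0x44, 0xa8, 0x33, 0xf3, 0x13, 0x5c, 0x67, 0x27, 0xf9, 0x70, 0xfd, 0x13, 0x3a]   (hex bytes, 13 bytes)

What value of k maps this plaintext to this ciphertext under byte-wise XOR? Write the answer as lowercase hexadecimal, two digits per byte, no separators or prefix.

Since C = M ⊕ k, XORing both sides with M gives k = M ⊕ C.
byte 0: 00000011 ⊕ 01000100 = 01000111
byte 1: 01001101 ⊕ 10101000 = 11100101
byte 2: 00110011 ⊕ 00110011 = 00000000
byte 3: 01110000 ⊕ 11110011 = 10000011
byte 4: 10010011 ⊕ 00010011 = 10000000
byte 5: 00001110 ⊕ 01011100 = 01010010
byte 6: 01011010 ⊕ 01100111 = 00111101
byte 7: 11111001 ⊕ 00100111 = 11011110
byte 8: 00001101 ⊕ 11111001 = 11110100
byte 9: 01011011 ⊕ 01110000 = 00101011
byte 10: 00111001 ⊕ 11111101 = 11000100
byte 11: 11011000 ⊕ 00010011 = 11001011
byte 12: 11010101 ⊕ 00111010 = 11101111

47e5008380523ddef42bc4cbef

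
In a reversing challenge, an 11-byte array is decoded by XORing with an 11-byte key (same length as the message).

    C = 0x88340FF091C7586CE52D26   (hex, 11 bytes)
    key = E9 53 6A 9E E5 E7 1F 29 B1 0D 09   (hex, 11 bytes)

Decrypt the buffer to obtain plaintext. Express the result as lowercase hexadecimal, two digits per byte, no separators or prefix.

XOR is its own inverse, so applying the key byte-wise gives the result directly.
10001000 ^ 11101001 = 01100001
00110100 ^ 01010011 = 01100111
00001111 ^ 01101010 = 01100101
11110000 ^ 10011110 = 01101110
10010001 ^ 11100101 = 01110100
11000111 ^ 11100111 = 00100000
01011000 ^ 00011111 = 01000111
01101100 ^ 00101001 = 01000101
11100101 ^ 10110001 = 01010100
00101101 ^ 00001101 = 00100000
00100110 ^ 00001001 = 00101111

6167656e7420474554202f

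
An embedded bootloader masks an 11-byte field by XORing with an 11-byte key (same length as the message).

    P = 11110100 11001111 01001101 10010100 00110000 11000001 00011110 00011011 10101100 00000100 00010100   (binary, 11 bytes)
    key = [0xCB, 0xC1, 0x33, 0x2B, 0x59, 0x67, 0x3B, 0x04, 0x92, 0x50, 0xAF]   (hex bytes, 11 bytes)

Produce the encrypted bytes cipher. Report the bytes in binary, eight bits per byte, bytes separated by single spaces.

byte 0: f4 ^ cb = 3f
byte 1: cf ^ c1 = 0e
byte 2: 4d ^ 33 = 7e
byte 3: 94 ^ 2b = bf
byte 4: 30 ^ 59 = 69
byte 5: c1 ^ 67 = a6
byte 6: 1e ^ 3b = 25
byte 7: 1b ^ 04 = 1f
byte 8: ac ^ 92 = 3e
byte 9: 04 ^ 50 = 54
byte 10: 14 ^ af = bb

00111111 00001110 01111110 10111111 01101001 10100110 00100101 00011111 00111110 01010100 10111011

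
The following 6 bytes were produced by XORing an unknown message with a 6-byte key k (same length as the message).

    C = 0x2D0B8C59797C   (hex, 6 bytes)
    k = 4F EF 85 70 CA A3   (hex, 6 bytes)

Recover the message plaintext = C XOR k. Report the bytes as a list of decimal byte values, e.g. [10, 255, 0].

byte 0:  45 ⊕  79 =  98
byte 1:  11 ⊕ 239 = 228
byte 2: 140 ⊕ 133 =   9
byte 3:  89 ⊕ 112 =  41
byte 4: 121 ⊕ 202 = 179
byte 5: 124 ⊕ 163 = 223

[98, 228, 9, 41, 179, 223]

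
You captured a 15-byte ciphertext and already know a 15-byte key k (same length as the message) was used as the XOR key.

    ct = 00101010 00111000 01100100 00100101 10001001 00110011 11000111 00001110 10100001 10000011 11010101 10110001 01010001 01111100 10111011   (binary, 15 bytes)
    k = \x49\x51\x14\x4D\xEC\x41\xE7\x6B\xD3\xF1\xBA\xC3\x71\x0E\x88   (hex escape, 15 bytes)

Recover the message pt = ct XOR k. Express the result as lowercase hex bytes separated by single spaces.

63 69 70 68 65 72 20 65 72 72 6f 72 20 72 33

XOR is its own inverse, so applying the key byte-wise gives the result directly.
2a XOR 49 = 63
38 XOR 51 = 69
64 XOR 14 = 70
25 XOR 4d = 68
89 XOR ec = 65
33 XOR 41 = 72
c7 XOR e7 = 20
0e XOR 6b = 65
a1 XOR d3 = 72
83 XOR f1 = 72
d5 XOR ba = 6f
b1 XOR c3 = 72
51 XOR 71 = 20
7c XOR 0e = 72
bb XOR 88 = 33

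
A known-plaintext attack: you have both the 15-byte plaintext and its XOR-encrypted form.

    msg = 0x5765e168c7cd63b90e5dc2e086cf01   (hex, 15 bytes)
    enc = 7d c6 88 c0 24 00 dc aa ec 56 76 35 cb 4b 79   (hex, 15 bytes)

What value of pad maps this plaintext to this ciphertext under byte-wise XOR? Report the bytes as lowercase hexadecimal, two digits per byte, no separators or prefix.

2aa369a8e3cdbf13e20bb4d54d8478

Since enc = msg ⊕ pad, XORing both sides with msg gives pad = msg ⊕ enc.
57 xor 7d = 2a
65 xor c6 = a3
e1 xor 88 = 69
68 xor c0 = a8
c7 xor 24 = e3
cd xor 00 = cd
63 xor dc = bf
b9 xor aa = 13
0e xor ec = e2
5d xor 56 = 0b
c2 xor 76 = b4
e0 xor 35 = d5
86 xor cb = 4d
cf xor 4b = 84
01 xor 79 = 78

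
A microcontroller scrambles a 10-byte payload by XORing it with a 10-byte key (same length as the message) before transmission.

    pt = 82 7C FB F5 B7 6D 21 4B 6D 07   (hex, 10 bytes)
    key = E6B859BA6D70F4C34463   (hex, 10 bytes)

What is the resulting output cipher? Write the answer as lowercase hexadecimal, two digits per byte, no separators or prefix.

64c4a24fda1dd5882964

82 ^ e6 = 64
7c ^ b8 = c4
fb ^ 59 = a2
f5 ^ ba = 4f
b7 ^ 6d = da
6d ^ 70 = 1d
21 ^ f4 = d5
4b ^ c3 = 88
6d ^ 44 = 29
07 ^ 63 = 64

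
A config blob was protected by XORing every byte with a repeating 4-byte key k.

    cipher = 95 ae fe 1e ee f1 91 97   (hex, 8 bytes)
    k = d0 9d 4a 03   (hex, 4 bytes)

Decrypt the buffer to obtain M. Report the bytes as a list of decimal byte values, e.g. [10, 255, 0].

The 4-byte key repeats, so the effective keystream is d0 9d 4a 03 d0 9d 4a 03.
byte 0: 10010101 ⊕ 11010000 = 01000101
byte 1: 10101110 ⊕ 10011101 = 00110011
byte 2: 11111110 ⊕ 01001010 = 10110100
byte 3: 00011110 ⊕ 00000011 = 00011101
byte 4: 11101110 ⊕ 11010000 = 00111110
byte 5: 11110001 ⊕ 10011101 = 01101100
byte 6: 10010001 ⊕ 01001010 = 11011011
byte 7: 10010111 ⊕ 00000011 = 10010100

[69, 51, 180, 29, 62, 108, 219, 148]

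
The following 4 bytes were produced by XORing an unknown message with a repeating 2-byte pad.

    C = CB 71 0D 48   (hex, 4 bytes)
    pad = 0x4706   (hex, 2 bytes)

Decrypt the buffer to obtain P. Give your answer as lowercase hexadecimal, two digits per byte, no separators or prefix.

The 2-byte key repeats, so the effective keystream is 47 06 47 06.
byte 0: cb xor 47 = 8c
byte 1: 71 xor 06 = 77
byte 2: 0d xor 47 = 4a
byte 3: 48 xor 06 = 4e

8c774a4e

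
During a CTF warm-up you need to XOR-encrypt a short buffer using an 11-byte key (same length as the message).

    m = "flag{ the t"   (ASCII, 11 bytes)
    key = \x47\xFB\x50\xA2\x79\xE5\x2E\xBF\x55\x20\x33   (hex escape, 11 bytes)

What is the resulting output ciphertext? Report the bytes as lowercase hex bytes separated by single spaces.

21 97 31 c5 02 c5 5a d7 30 00 47

XOR is its own inverse, so applying the key byte-wise gives the result directly.
byte 0: 102 XOR  71 =  33
byte 1: 108 XOR 251 = 151
byte 2:  97 XOR  80 =  49
byte 3: 103 XOR 162 = 197
byte 4: 123 XOR 121 =   2
byte 5:  32 XOR 229 = 197
byte 6: 116 XOR  46 =  90
byte 7: 104 XOR 191 = 215
byte 8: 101 XOR  85 =  48
byte 9:  32 XOR  32 =   0
byte 10: 116 XOR  51 =  71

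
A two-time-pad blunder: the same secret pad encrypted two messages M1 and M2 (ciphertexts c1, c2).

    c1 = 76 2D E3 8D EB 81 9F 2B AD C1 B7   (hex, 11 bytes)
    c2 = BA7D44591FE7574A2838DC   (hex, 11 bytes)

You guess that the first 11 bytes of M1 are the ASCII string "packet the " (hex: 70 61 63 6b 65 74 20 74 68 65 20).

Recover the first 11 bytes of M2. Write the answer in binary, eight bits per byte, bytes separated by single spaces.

10111100 00110001 11000100 10111111 10010001 00010010 11101000 00010101 11101101 10011100 01001011

First, c1 ⊕ c2 = (M1 ⊕ K) ⊕ (M2 ⊕ K) = M1 ⊕ M2, so the key drops out. Then M2 = (M1 ⊕ M2) ⊕ M1 over the first 11 bytes.
byte 0: (76 ^ ba) ^ 70 = cc ^ 70 = bc
byte 1: (2d ^ 7d) ^ 61 = 50 ^ 61 = 31
byte 2: (e3 ^ 44) ^ 63 = a7 ^ 63 = c4
byte 3: (8d ^ 59) ^ 6b = d4 ^ 6b = bf
byte 4: (eb ^ 1f) ^ 65 = f4 ^ 65 = 91
byte 5: (81 ^ e7) ^ 74 = 66 ^ 74 = 12
byte 6: (9f ^ 57) ^ 20 = c8 ^ 20 = e8
byte 7: (2b ^ 4a) ^ 74 = 61 ^ 74 = 15
byte 8: (ad ^ 28) ^ 68 = 85 ^ 68 = ed
byte 9: (c1 ^ 38) ^ 65 = f9 ^ 65 = 9c
byte 10: (b7 ^ dc) ^ 20 = 6b ^ 20 = 4b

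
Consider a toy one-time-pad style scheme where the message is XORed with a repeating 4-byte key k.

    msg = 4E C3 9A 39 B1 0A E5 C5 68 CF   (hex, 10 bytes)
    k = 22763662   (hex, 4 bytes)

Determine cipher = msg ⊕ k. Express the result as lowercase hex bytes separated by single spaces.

6c b5 ac 5b 93 7c d3 a7 4a b9

The 4-byte key repeats, so the effective keystream is 22 76 36 62 22 76 36 62 22 76.
byte 0: 4e xor 22 = 6c
byte 1: c3 xor 76 = b5
byte 2: 9a xor 36 = ac
byte 3: 39 xor 62 = 5b
byte 4: b1 xor 22 = 93
byte 5: 0a xor 76 = 7c
byte 6: e5 xor 36 = d3
byte 7: c5 xor 62 = a7
byte 8: 68 xor 22 = 4a
byte 9: cf xor 76 = b9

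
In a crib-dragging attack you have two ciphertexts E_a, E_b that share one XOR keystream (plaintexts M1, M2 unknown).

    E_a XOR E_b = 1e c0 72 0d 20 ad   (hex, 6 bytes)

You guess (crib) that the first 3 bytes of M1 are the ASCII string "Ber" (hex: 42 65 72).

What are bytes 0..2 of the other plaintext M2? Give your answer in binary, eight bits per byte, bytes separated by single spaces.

01011100 10100101 00000000

Since E_a ⊕ E_b = M1 ⊕ M2, XORing with the guessed M1 bytes yields the corresponding M2 bytes: M2 = (E_a ⊕ E_b) ⊕ M1.
1e ⊕ 42 = 5c
c0 ⊕ 65 = a5
72 ⊕ 72 = 00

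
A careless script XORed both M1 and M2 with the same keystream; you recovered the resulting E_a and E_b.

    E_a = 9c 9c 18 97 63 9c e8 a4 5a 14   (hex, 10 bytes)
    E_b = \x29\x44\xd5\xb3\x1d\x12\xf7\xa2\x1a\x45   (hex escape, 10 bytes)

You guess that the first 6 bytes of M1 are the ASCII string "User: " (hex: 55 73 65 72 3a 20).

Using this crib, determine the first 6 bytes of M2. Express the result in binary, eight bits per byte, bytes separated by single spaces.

First, E_a ⊕ E_b = (M1 ⊕ K) ⊕ (M2 ⊕ K) = M1 ⊕ M2, so the key drops out. Then M2 = (M1 ⊕ M2) ⊕ M1 over the first 6 bytes.
byte 0: (9c xor 29) xor 55 = b5 xor 55 = e0
byte 1: (9c xor 44) xor 73 = d8 xor 73 = ab
byte 2: (18 xor d5) xor 65 = cd xor 65 = a8
byte 3: (97 xor b3) xor 72 = 24 xor 72 = 56
byte 4: (63 xor 1d) xor 3a = 7e xor 3a = 44
byte 5: (9c xor 12) xor 20 = 8e xor 20 = ae

11100000 10101011 10101000 01010110 01000100 10101110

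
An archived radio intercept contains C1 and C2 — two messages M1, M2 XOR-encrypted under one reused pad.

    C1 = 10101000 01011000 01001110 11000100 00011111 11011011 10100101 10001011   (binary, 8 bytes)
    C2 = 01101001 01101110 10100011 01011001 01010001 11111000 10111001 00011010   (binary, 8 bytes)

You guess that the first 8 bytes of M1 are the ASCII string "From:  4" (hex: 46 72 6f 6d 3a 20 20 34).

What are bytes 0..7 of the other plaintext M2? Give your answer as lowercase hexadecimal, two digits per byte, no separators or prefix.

First, C1 ⊕ C2 = (M1 ⊕ K) ⊕ (M2 ⊕ K) = M1 ⊕ M2, so the key drops out. Then M2 = (M1 ⊕ M2) ⊕ M1 over the first 8 bytes.
byte 0: (a8 ^ 69) ^ 46 = c1 ^ 46 = 87
byte 1: (58 ^ 6e) ^ 72 = 36 ^ 72 = 44
byte 2: (4e ^ a3) ^ 6f = ed ^ 6f = 82
byte 3: (c4 ^ 59) ^ 6d = 9d ^ 6d = f0
byte 4: (1f ^ 51) ^ 3a = 4e ^ 3a = 74
byte 5: (db ^ f8) ^ 20 = 23 ^ 20 = 03
byte 6: (a5 ^ b9) ^ 20 = 1c ^ 20 = 3c
byte 7: (8b ^ 1a) ^ 34 = 91 ^ 34 = a5

874482f074033ca5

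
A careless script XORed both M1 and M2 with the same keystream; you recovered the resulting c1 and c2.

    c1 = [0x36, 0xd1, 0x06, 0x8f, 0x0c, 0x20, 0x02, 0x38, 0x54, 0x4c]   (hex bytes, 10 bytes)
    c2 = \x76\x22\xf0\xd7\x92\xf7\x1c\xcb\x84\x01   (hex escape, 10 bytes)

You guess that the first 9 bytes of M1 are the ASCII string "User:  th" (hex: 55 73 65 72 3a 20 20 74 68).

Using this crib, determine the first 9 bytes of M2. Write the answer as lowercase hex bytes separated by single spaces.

15 80 93 2a a4 f7 3e 87 b8

First, c1 ⊕ c2 = (M1 ⊕ K) ⊕ (M2 ⊕ K) = M1 ⊕ M2, so the key drops out. Then M2 = (M1 ⊕ M2) ⊕ M1 over the first 9 bytes.
byte 0: (36 XOR 76) XOR 55 = 40 XOR 55 = 15
byte 1: (d1 XOR 22) XOR 73 = f3 XOR 73 = 80
byte 2: (06 XOR f0) XOR 65 = f6 XOR 65 = 93
byte 3: (8f XOR d7) XOR 72 = 58 XOR 72 = 2a
byte 4: (0c XOR 92) XOR 3a = 9e XOR 3a = a4
byte 5: (20 XOR f7) XOR 20 = d7 XOR 20 = f7
byte 6: (02 XOR 1c) XOR 20 = 1e XOR 20 = 3e
byte 7: (38 XOR cb) XOR 74 = f3 XOR 74 = 87
byte 8: (54 XOR 84) XOR 68 = d0 XOR 68 = b8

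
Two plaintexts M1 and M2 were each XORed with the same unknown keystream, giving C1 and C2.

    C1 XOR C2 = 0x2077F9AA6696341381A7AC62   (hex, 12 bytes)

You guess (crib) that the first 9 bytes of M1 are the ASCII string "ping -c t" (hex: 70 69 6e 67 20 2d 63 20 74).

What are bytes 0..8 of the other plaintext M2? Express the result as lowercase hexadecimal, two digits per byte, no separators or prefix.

501e97cd46bb5733f5

Since C1 ⊕ C2 = M1 ⊕ M2, XORing with the guessed M1 bytes yields the corresponding M2 bytes: M2 = (C1 ⊕ C2) ⊕ M1.
00100000 xor 01110000 = 01010000
01110111 xor 01101001 = 00011110
11111001 xor 01101110 = 10010111
10101010 xor 01100111 = 11001101
01100110 xor 00100000 = 01000110
10010110 xor 00101101 = 10111011
00110100 xor 01100011 = 01010111
00010011 xor 00100000 = 00110011
10000001 xor 01110100 = 11110101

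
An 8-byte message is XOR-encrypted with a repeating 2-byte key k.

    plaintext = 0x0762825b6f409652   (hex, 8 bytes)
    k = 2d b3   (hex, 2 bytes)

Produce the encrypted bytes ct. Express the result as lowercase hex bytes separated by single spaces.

2a d1 af e8 42 f3 bb e1

The 2-byte key repeats, so the effective keystream is 2d b3 2d b3 2d b3 2d b3.
byte 0: 07 xor 2d = 2a
byte 1: 62 xor b3 = d1
byte 2: 82 xor 2d = af
byte 3: 5b xor b3 = e8
byte 4: 6f xor 2d = 42
byte 5: 40 xor b3 = f3
byte 6: 96 xor 2d = bb
byte 7: 52 xor b3 = e1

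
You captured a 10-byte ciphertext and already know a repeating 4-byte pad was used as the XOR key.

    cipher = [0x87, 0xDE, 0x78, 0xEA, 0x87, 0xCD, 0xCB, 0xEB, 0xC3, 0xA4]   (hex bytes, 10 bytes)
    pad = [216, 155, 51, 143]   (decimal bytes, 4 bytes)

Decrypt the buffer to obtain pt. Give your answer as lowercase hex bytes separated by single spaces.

The 4-byte key repeats, so the effective keystream is d8 9b 33 8f d8 9b 33 8f d8 9b.
byte 0: 10000111 XOR 11011000 = 01011111
byte 1: 11011110 XOR 10011011 = 01000101
byte 2: 01111000 XOR 00110011 = 01001011
byte 3: 11101010 XOR 10001111 = 01100101
byte 4: 10000111 XOR 11011000 = 01011111
byte 5: 11001101 XOR 10011011 = 01010110
byte 6: 11001011 XOR 00110011 = 11111000
byte 7: 11101011 XOR 10001111 = 01100100
byte 8: 11000011 XOR 11011000 = 00011011
byte 9: 10100100 XOR 10011011 = 00111111

5f 45 4b 65 5f 56 f8 64 1b 3f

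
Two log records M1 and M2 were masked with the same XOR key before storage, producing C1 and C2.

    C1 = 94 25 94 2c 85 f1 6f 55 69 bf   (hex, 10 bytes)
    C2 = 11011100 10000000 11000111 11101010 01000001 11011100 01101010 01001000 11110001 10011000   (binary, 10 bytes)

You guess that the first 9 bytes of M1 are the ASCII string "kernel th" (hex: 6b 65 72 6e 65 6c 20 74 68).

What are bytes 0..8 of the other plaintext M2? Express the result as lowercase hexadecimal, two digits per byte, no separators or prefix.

23c021a8a1412569f0

First, C1 ⊕ C2 = (M1 ⊕ K) ⊕ (M2 ⊕ K) = M1 ⊕ M2, so the key drops out. Then M2 = (M1 ⊕ M2) ⊕ M1 over the first 9 bytes.
byte 0: (94 ⊕ dc) ⊕ 6b = 48 ⊕ 6b = 23
byte 1: (25 ⊕ 80) ⊕ 65 = a5 ⊕ 65 = c0
byte 2: (94 ⊕ c7) ⊕ 72 = 53 ⊕ 72 = 21
byte 3: (2c ⊕ ea) ⊕ 6e = c6 ⊕ 6e = a8
byte 4: (85 ⊕ 41) ⊕ 65 = c4 ⊕ 65 = a1
byte 5: (f1 ⊕ dc) ⊕ 6c = 2d ⊕ 6c = 41
byte 6: (6f ⊕ 6a) ⊕ 20 = 05 ⊕ 20 = 25
byte 7: (55 ⊕ 48) ⊕ 74 = 1d ⊕ 74 = 69
byte 8: (69 ⊕ f1) ⊕ 68 = 98 ⊕ 68 = f0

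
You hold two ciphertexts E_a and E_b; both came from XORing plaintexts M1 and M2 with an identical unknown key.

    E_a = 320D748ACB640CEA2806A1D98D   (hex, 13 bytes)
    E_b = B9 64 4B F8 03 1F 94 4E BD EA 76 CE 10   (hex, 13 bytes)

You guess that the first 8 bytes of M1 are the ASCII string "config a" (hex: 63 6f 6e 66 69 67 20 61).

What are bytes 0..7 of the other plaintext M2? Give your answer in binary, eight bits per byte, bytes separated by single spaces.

11101000 00000110 01010001 00010100 10100001 00011100 10111000 11000101

First, E_a ⊕ E_b = (M1 ⊕ K) ⊕ (M2 ⊕ K) = M1 ⊕ M2, so the key drops out. Then M2 = (M1 ⊕ M2) ⊕ M1 over the first 8 bytes.
byte 0: (32 ^ b9) ^ 63 = 8b ^ 63 = e8
byte 1: (0d ^ 64) ^ 6f = 69 ^ 6f = 06
byte 2: (74 ^ 4b) ^ 6e = 3f ^ 6e = 51
byte 3: (8a ^ f8) ^ 66 = 72 ^ 66 = 14
byte 4: (cb ^ 03) ^ 69 = c8 ^ 69 = a1
byte 5: (64 ^ 1f) ^ 67 = 7b ^ 67 = 1c
byte 6: (0c ^ 94) ^ 20 = 98 ^ 20 = b8
byte 7: (ea ^ 4e) ^ 61 = a4 ^ 61 = c5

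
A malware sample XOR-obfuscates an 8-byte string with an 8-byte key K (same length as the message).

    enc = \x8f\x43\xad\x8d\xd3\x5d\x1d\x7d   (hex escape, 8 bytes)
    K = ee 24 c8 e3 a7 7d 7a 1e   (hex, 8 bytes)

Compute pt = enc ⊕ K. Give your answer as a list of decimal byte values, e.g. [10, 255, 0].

[97, 103, 101, 110, 116, 32, 103, 99]

8f XOR ee = 61
43 XOR 24 = 67
ad XOR c8 = 65
8d XOR e3 = 6e
d3 XOR a7 = 74
5d XOR 7d = 20
1d XOR 7a = 67
7d XOR 1e = 63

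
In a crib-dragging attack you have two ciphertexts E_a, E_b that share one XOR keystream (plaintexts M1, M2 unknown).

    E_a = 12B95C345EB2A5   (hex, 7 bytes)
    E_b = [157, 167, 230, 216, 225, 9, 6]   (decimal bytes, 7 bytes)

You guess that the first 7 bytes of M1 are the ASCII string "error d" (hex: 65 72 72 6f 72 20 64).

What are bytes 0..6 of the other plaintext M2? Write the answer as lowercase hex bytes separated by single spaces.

First, E_a ⊕ E_b = (M1 ⊕ K) ⊕ (M2 ⊕ K) = M1 ⊕ M2, so the key drops out. Then M2 = (M1 ⊕ M2) ⊕ M1 over the first 7 bytes.
byte 0: (12 XOR 9d) XOR 65 = 8f XOR 65 = ea
byte 1: (b9 XOR a7) XOR 72 = 1e XOR 72 = 6c
byte 2: (5c XOR e6) XOR 72 = ba XOR 72 = c8
byte 3: (34 XOR d8) XOR 6f = ec XOR 6f = 83
byte 4: (5e XOR e1) XOR 72 = bf XOR 72 = cd
byte 5: (b2 XOR 09) XOR 20 = bb XOR 20 = 9b
byte 6: (a5 XOR 06) XOR 64 = a3 XOR 64 = c7

ea 6c c8 83 cd 9b c7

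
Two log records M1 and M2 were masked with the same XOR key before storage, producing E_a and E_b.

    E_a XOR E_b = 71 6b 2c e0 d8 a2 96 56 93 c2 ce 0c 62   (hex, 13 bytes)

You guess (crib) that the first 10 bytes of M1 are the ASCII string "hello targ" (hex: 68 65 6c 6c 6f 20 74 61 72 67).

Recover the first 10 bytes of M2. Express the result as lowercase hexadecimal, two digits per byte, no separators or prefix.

Since E_a ⊕ E_b = M1 ⊕ M2, XORing with the guessed M1 bytes yields the corresponding M2 bytes: M2 = (E_a ⊕ E_b) ⊕ M1.
71 ⊕ 68 = 19
6b ⊕ 65 = 0e
2c ⊕ 6c = 40
e0 ⊕ 6c = 8c
d8 ⊕ 6f = b7
a2 ⊕ 20 = 82
96 ⊕ 74 = e2
56 ⊕ 61 = 37
93 ⊕ 72 = e1
c2 ⊕ 67 = a5

190e408cb782e237e1a5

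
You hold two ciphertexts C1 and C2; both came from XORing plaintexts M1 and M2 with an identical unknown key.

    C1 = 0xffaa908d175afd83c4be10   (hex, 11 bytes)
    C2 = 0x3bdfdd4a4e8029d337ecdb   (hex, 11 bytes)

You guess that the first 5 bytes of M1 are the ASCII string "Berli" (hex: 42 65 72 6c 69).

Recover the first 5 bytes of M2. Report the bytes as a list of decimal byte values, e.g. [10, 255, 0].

[134, 16, 63, 171, 48]

First, C1 ⊕ C2 = (M1 ⊕ K) ⊕ (M2 ⊕ K) = M1 ⊕ M2, so the key drops out. Then M2 = (M1 ⊕ M2) ⊕ M1 over the first 5 bytes.
byte 0: (ff XOR 3b) XOR 42 = c4 XOR 42 = 86
byte 1: (aa XOR df) XOR 65 = 75 XOR 65 = 10
byte 2: (90 XOR dd) XOR 72 = 4d XOR 72 = 3f
byte 3: (8d XOR 4a) XOR 6c = c7 XOR 6c = ab
byte 4: (17 XOR 4e) XOR 69 = 59 XOR 69 = 30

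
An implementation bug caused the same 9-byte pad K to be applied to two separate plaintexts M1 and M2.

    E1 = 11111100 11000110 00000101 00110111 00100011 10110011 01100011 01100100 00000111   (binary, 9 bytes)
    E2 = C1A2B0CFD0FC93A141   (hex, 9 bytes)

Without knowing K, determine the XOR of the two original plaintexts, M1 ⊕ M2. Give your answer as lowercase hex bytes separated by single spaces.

3d 64 b5 f8 f3 4f f0 c5 46

E1 ⊕ E2 = (M1 ⊕ K) ⊕ (M2 ⊕ K) = M1 ⊕ M2 — the shared key cancels under XOR.
byte 0: 252 xor 193 =  61
byte 1: 198 xor 162 = 100
byte 2:   5 xor 176 = 181
byte 3:  55 xor 207 = 248
byte 4:  35 xor 208 = 243
byte 5: 179 xor 252 =  79
byte 6:  99 xor 147 = 240
byte 7: 100 xor 161 = 197
byte 8:   7 xor  65 =  70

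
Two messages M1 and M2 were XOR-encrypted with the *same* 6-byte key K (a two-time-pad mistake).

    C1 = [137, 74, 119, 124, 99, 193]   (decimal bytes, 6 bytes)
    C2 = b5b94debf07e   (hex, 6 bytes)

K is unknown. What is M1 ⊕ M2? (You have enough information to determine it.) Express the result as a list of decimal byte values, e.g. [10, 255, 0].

[60, 243, 58, 151, 147, 191]

C1 ⊕ C2 = (M1 ⊕ K) ⊕ (M2 ⊕ K) = M1 ⊕ M2 — the shared key cancels under XOR.
137 ^ 181 =  60
 74 ^ 185 = 243
119 ^  77 =  58
124 ^ 235 = 151
 99 ^ 240 = 147
193 ^ 126 = 191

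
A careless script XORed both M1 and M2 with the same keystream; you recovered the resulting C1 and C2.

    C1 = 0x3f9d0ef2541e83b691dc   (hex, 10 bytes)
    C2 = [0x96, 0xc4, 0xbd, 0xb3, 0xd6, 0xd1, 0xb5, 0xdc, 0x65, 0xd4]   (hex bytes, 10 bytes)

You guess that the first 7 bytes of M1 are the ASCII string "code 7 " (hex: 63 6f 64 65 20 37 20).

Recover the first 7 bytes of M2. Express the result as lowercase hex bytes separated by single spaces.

ca 36 d7 24 a2 f8 16

First, C1 ⊕ C2 = (M1 ⊕ K) ⊕ (M2 ⊕ K) = M1 ⊕ M2, so the key drops out. Then M2 = (M1 ⊕ M2) ⊕ M1 over the first 7 bytes.
byte 0: (3f ^ 96) ^ 63 = a9 ^ 63 = ca
byte 1: (9d ^ c4) ^ 6f = 59 ^ 6f = 36
byte 2: (0e ^ bd) ^ 64 = b3 ^ 64 = d7
byte 3: (f2 ^ b3) ^ 65 = 41 ^ 65 = 24
byte 4: (54 ^ d6) ^ 20 = 82 ^ 20 = a2
byte 5: (1e ^ d1) ^ 37 = cf ^ 37 = f8
byte 6: (83 ^ b5) ^ 20 = 36 ^ 20 = 16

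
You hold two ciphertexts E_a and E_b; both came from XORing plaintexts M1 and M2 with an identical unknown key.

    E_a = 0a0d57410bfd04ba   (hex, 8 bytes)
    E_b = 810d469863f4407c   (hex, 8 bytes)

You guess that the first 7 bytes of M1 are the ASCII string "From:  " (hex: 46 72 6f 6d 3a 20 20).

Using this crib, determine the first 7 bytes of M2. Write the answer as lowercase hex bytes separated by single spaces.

First, E_a ⊕ E_b = (M1 ⊕ K) ⊕ (M2 ⊕ K) = M1 ⊕ M2, so the key drops out. Then M2 = (M1 ⊕ M2) ⊕ M1 over the first 7 bytes.
byte 0: (0a xor 81) xor 46 = 8b xor 46 = cd
byte 1: (0d xor 0d) xor 72 = 00 xor 72 = 72
byte 2: (57 xor 46) xor 6f = 11 xor 6f = 7e
byte 3: (41 xor 98) xor 6d = d9 xor 6d = b4
byte 4: (0b xor 63) xor 3a = 68 xor 3a = 52
byte 5: (fd xor f4) xor 20 = 09 xor 20 = 29
byte 6: (04 xor 40) xor 20 = 44 xor 20 = 64

cd 72 7e b4 52 29 64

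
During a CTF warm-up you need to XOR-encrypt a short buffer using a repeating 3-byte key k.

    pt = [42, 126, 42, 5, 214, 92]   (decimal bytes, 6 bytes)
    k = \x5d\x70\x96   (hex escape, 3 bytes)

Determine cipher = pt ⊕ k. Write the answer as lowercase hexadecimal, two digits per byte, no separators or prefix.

770ebc58a6ca

The 3-byte key repeats, so the effective keystream is 5d 70 96 5d 70 96.
byte 0: 00101010 xor 01011101 = 01110111
byte 1: 01111110 xor 01110000 = 00001110
byte 2: 00101010 xor 10010110 = 10111100
byte 3: 00000101 xor 01011101 = 01011000
byte 4: 11010110 xor 01110000 = 10100110
byte 5: 01011100 xor 10010110 = 11001010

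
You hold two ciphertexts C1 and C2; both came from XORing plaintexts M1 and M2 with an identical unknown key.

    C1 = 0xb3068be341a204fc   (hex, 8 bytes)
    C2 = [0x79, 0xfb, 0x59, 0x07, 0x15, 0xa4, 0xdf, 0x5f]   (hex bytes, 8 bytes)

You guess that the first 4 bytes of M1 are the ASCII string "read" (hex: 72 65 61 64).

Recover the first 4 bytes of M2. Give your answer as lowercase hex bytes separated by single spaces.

First, C1 ⊕ C2 = (M1 ⊕ K) ⊕ (M2 ⊕ K) = M1 ⊕ M2, so the key drops out. Then M2 = (M1 ⊕ M2) ⊕ M1 over the first 4 bytes.
byte 0: (b3 XOR 79) XOR 72 = ca XOR 72 = b8
byte 1: (06 XOR fb) XOR 65 = fd XOR 65 = 98
byte 2: (8b XOR 59) XOR 61 = d2 XOR 61 = b3
byte 3: (e3 XOR 07) XOR 64 = e4 XOR 64 = 80

b8 98 b3 80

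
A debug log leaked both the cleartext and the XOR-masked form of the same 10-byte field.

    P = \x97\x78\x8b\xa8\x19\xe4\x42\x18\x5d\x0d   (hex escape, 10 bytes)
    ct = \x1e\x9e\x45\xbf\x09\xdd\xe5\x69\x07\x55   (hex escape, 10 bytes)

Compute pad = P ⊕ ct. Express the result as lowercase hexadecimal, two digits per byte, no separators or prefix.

Since ct = P ⊕ pad, XORing both sides with P gives pad = P ⊕ ct.
97 xor 1e = 89
78 xor 9e = e6
8b xor 45 = ce
a8 xor bf = 17
19 xor 09 = 10
e4 xor dd = 39
42 xor e5 = a7
18 xor 69 = 71
5d xor 07 = 5a
0d xor 55 = 58

89e6ce171039a7715a58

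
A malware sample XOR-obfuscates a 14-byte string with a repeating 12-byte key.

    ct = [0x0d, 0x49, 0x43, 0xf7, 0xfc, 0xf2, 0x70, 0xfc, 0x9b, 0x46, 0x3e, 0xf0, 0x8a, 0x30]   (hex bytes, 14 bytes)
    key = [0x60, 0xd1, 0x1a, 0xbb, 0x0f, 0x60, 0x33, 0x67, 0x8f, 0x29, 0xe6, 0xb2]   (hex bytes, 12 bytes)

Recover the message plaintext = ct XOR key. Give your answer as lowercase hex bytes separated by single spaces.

The 12-byte key repeats, so the effective keystream is 60 d1 1a bb 0f 60 33 67 8f 29 e6 b2 60 d1.
byte 0: 0d XOR 60 = 6d
byte 1: 49 XOR d1 = 98
byte 2: 43 XOR 1a = 59
byte 3: f7 XOR bb = 4c
byte 4: fc XOR 0f = f3
byte 5: f2 XOR 60 = 92
byte 6: 70 XOR 33 = 43
byte 7: fc XOR 67 = 9b
byte 8: 9b XOR 8f = 14
byte 9: 46 XOR 29 = 6f
byte 10: 3e XOR e6 = d8
byte 11: f0 XOR b2 = 42
byte 12: 8a XOR 60 = ea
byte 13: 30 XOR d1 = e1

6d 98 59 4c f3 92 43 9b 14 6f d8 42 ea e1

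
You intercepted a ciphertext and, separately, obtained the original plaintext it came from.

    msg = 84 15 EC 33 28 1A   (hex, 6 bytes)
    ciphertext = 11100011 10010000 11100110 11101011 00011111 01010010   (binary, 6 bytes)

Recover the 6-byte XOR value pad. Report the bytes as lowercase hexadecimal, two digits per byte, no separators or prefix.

Since ciphertext = msg ⊕ pad, XORing both sides with msg gives pad = msg ⊕ ciphertext.
byte 0: 84 ⊕ e3 = 67
byte 1: 15 ⊕ 90 = 85
byte 2: ec ⊕ e6 = 0a
byte 3: 33 ⊕ eb = d8
byte 4: 28 ⊕ 1f = 37
byte 5: 1a ⊕ 52 = 48

67850ad83748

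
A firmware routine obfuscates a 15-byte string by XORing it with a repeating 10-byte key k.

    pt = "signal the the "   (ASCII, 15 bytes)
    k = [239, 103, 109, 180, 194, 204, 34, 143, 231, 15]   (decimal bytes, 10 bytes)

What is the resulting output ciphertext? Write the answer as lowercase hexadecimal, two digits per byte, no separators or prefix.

9c0e0adaa3a002fb8f6acf1305d1e2

The 10-byte key repeats, so the effective keystream is ef 67 6d b4 c2 cc 22 8f e7 0f ef 67 6d b4 c2.
byte 0: 73 XOR ef = 9c
byte 1: 69 XOR 67 = 0e
byte 2: 67 XOR 6d = 0a
byte 3: 6e XOR b4 = da
byte 4: 61 XOR c2 = a3
byte 5: 6c XOR cc = a0
byte 6: 20 XOR 22 = 02
byte 7: 74 XOR 8f = fb
byte 8: 68 XOR e7 = 8f
byte 9: 65 XOR 0f = 6a
byte 10: 20 XOR ef = cf
byte 11: 74 XOR 67 = 13
byte 12: 68 XOR 6d = 05
byte 13: 65 XOR b4 = d1
byte 14: 20 XOR c2 = e2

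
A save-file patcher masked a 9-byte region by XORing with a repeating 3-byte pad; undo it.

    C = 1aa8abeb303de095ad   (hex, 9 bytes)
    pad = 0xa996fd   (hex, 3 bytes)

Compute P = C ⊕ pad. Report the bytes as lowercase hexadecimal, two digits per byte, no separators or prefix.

The 3-byte key repeats, so the effective keystream is a9 96 fd a9 96 fd a9 96 fd.
byte 0:  26 XOR 169 = 179
byte 1: 168 XOR 150 =  62
byte 2: 171 XOR 253 =  86
byte 3: 235 XOR 169 =  66
byte 4:  48 XOR 150 = 166
byte 5:  61 XOR 253 = 192
byte 6: 224 XOR 169 =  73
byte 7: 149 XOR 150 =   3
byte 8: 173 XOR 253 =  80

b33e5642a6c0490350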